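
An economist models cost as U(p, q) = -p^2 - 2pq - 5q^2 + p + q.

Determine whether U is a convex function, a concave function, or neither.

concave

U is quadratic, so its Hessian is the constant matrix H = [[-2, -2], [-2, -10]].
det(H) = 16, tr(H) = -12.
det(H) > 0 and tr(H) < 0, so H is negative definite everywhere: concave.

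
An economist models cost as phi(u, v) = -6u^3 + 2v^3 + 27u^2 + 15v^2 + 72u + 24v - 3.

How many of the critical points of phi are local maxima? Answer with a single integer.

phi separates as a function of u plus a function of v, so ∇phi=0 decouples.
∂phi/∂u = -18(u - 4)(u + 1) = 0 at u ∈ {-1, 4}; ∂phi/∂v = 6(v + 1)(v + 4) = 0 at v ∈ {-4, -1}.
The Hessian is diagonal: diag(phi_uu, phi_vv). Second derivatives: phi_uu(-1)=90, phi_uu(4)=-90; phi_vv(-4)=-18, phi_vv(-1)=18.
Local maxima occur where both diagonal entries negative: (4, -4). Count: 1.

1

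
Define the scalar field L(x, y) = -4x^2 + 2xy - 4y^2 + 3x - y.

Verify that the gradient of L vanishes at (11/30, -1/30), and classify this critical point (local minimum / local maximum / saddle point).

local maximum

∇L = (-8x + 2y + 3, 2x - 8y - 1); substituting (11/30, -1/30) gives ∇L = (0, 0), so (11/30, -1/30) is indeed a critical point.
The Hessian of L is constant: H = [[-8, 2], [2, -8]].
det(H) = (-8)·(-8) − 2² = 60.
det(H) > 0 and tr(H) = -16 < 0, so H is negative definite and the point is a local maximum.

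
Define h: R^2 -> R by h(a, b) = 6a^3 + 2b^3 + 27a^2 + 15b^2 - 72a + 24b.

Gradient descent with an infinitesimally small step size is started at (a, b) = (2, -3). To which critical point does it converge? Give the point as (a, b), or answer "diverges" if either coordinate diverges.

(1, -1)

h is separable, so gradient descent decouples: a follows -∂h/∂a, b follows -∂h/∂b.
∂h/∂a = 18(a - 1)(a + 4); at a=2 this is 108, so a decreases.
∂h/∂b = 6(b + 1)(b + 4); at b=-3 this is -12, so b increases.
a converges to its nearest critical value 1 (a local min of the a-part); b converges to -1. The iterate converges to (1, -1).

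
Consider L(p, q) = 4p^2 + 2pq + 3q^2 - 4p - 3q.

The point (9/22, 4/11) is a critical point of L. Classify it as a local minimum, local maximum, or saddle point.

The Hessian of L is constant: H = [[8, 2], [2, 6]].
det(H) = 8·6 − 2² = 44.
det(H) > 0 and tr(H) = 14 > 0, so H is positive definite and the point is a local minimum.

local minimum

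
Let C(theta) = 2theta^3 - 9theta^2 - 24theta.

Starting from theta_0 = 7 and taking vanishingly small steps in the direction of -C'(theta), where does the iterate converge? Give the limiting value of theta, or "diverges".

4

C'(theta) = 6(theta - 4)(theta + 1), so C'(7) = 144.
Gradient descent moves in the -C' direction, i.e. theta is decreasing.
The nearest critical point in that direction is theta = 4, where C'' = 30 > 0 (a local minimum). The iterate converges there.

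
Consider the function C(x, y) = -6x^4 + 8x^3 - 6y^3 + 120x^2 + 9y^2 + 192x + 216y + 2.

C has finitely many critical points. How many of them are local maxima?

C separates as a function of x plus a function of y, so ∇C=0 decouples.
∂C/∂x = -24(x - 4)(x + 1)(x + 2) = 0 at x ∈ {-2, -1, 4}; ∂C/∂y = -18(y - 4)(y + 3) = 0 at y ∈ {-3, 4}.
The Hessian is diagonal: diag(C_xx, C_yy). Second derivatives: C_xx(-2)=-144, C_xx(-1)=120, C_xx(4)=-720; C_yy(-3)=126, C_yy(4)=-126.
Local maxima occur where both diagonal entries negative: (-2, 4), (4, 4). Count: 2.

2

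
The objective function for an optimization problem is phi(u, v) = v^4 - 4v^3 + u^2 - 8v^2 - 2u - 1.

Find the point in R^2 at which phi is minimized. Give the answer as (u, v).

(1, 4)

phi(u,v) separates as P(u) + Q(v) − 1, so its minimum is min P + min Q − 1.
P'(u) = 2u - 2 vanishes at u ∈ {1}; Q'(v) = 4v(v - 4)(v + 1) vanishes at v ∈ {-1, 0, 4}.
Local minima of P (where P''>0): P(1)=-1. Local minima of Q: Q(-1)=-3, Q(4)=-128.
So the global minimum of phi is P(1) + Q(4) − 1 = -1 − 128 − 1 = -130, attained at (1, 4).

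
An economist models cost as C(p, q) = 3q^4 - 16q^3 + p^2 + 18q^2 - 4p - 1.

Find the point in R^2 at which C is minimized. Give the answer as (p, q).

C(p,q) separates as A(p) + B(q) − 1, so its minimum is min A + min B − 1.
A'(p) = 2p - 4 vanishes at p ∈ {2}; B'(q) = 12q(q - 3)(q - 1) vanishes at q ∈ {0, 1, 3}.
Local minima of A (where A''>0): A(2)=-4. Local minima of B: B(0)=0, B(3)=-27.
So the global minimum of C is A(2) + B(3) − 1 = -4 − 27 − 1 = -32, attained at (2, 3).

(2, 3)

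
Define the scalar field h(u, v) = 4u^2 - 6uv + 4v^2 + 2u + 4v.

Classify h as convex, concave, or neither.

convex

h is quadratic, so its Hessian is the constant matrix H = [[8, -6], [-6, 8]].
det(H) = 28, tr(H) = 16.
det(H) > 0 and tr(H) > 0, so H is positive definite everywhere: convex.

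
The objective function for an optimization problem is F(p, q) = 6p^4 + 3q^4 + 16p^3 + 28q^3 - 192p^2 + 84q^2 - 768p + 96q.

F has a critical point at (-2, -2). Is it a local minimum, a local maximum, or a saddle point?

local maximum

The mixed partial ∂²F/∂p∂q is 0, so the Hessian at any point is diag(F_pp, F_qq) = diag(24(3p^2 + 4p - 16), 12(3q^2 + 14q + 14)).
At (-2, -2): H = diag(-288, -24).
Both eigenvalues are negative, so H is negative definite: a local maximum.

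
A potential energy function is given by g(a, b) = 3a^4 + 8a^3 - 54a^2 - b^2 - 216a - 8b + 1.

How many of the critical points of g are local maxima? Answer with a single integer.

g separates as a function of a plus a function of b, so ∇g=0 decouples.
∂g/∂a = 12(a - 3)(a + 2)(a + 3) = 0 at a ∈ {-3, -2, 3}; ∂g/∂b = -2(b + 4) = 0 at b ∈ {-4}.
The Hessian is diagonal: diag(g_aa, g_bb). Second derivatives: g_aa(-3)=72, g_aa(-2)=-60, g_aa(3)=360; g_bb(-4)=-2.
Local maxima occur where both diagonal entries negative: (-2, -4). Count: 1.

1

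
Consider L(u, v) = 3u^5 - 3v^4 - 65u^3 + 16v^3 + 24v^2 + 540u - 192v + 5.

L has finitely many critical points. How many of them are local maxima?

L separates as a function of u plus a function of v, so ∇L=0 decouples.
∂L/∂u = 15(u - 3)(u - 2)(u + 2)(u + 3) = 0 at u ∈ {-3, -2, 2, 3}; ∂L/∂v = -12(v - 4)(v - 2)(v + 2) = 0 at v ∈ {-2, 2, 4}.
The Hessian is diagonal: diag(L_uu, L_vv). Second derivatives: L_uu(-3)=-450, L_uu(-2)=300, L_uu(2)=-300, L_uu(3)=450; L_vv(-2)=-288, L_vv(2)=96, L_vv(4)=-144.
Local maxima occur where both diagonal entries negative: (-3, -2), (-3, 4), (2, -2), (2, 4). Count: 4.

4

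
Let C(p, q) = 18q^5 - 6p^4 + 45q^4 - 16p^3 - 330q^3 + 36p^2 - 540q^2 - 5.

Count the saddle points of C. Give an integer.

C separates as a function of p plus a function of q, so ∇C=0 decouples.
∂C/∂p = -24p(p - 1)(p + 3) = 0 at p ∈ {-3, 0, 1}; ∂C/∂q = 90q(q - 3)(q + 1)(q + 4) = 0 at q ∈ {-4, -1, 0, 3}.
The Hessian is diagonal: diag(C_pp, C_qq). Second derivatives: C_pp(-3)=-288, C_pp(0)=72, C_pp(1)=-96; C_qq(-4)=-7560, C_qq(-1)=1080, C_qq(0)=-1080, C_qq(3)=7560.
Saddle points occur where the two diagonal entries have opposite signs: (-3, -1), (-3, 3), (0, -4), (0, 0), (1, -1), (1, 3). Count: 6.

6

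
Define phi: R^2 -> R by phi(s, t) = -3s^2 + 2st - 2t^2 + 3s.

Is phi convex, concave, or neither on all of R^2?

concave

phi is quadratic, so its Hessian is the constant matrix H = [[-6, 2], [2, -4]].
det(H) = 20, tr(H) = -10.
det(H) > 0 and tr(H) < 0, so H is negative definite everywhere: concave.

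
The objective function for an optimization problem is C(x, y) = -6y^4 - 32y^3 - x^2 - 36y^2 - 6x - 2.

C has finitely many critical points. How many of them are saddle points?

1

C separates as a function of x plus a function of y, so ∇C=0 decouples.
∂C/∂x = -2(x + 3) = 0 at x ∈ {-3}; ∂C/∂y = -24y(y + 1)(y + 3) = 0 at y ∈ {-3, -1, 0}.
The Hessian is diagonal: diag(C_xx, C_yy). Second derivatives: C_xx(-3)=-2; C_yy(-3)=-144, C_yy(-1)=48, C_yy(0)=-72.
Saddle points occur where the two diagonal entries have opposite signs: (-3, -1). Count: 1.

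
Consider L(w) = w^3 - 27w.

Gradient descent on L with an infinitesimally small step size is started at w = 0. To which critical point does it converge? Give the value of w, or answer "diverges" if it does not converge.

L'(w) = 3(w - 3)(w + 3), so L'(0) = -27.
Gradient descent moves in the -L' direction, i.e. w is increasing.
The nearest critical point in that direction is w = 3, where L'' = 18 > 0 (a local minimum). The iterate converges there.

3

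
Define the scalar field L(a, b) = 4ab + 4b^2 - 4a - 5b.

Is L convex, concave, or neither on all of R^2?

L is quadratic, so its Hessian is the constant matrix H = [[0, 4], [4, 8]].
det(H) = -16, tr(H) = 8.
det(H) < 0, so H is indefinite: neither convex nor concave.

neither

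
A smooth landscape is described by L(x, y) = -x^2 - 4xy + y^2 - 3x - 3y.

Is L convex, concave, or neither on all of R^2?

neither

L is quadratic, so its Hessian is the constant matrix H = [[-2, -4], [-4, 2]].
det(H) = -20, tr(H) = 0.
det(H) < 0, so H is indefinite: neither convex nor concave.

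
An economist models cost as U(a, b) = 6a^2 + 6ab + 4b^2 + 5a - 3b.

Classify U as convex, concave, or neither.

U is quadratic, so its Hessian is the constant matrix H = [[12, 6], [6, 8]].
det(H) = 60, tr(H) = 20.
det(H) > 0 and tr(H) > 0, so H is positive definite everywhere: convex.

convex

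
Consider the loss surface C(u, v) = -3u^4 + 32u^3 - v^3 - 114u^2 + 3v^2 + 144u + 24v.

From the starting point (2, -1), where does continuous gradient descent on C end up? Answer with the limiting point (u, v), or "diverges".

(3, -2)

C is separable, so gradient descent decouples: u follows -∂C/∂u, v follows -∂C/∂v.
∂C/∂u = -12(u - 4)(u - 3)(u - 1); at u=2 this is -24, so u increases.
∂C/∂v = -3(v - 4)(v + 2); at v=-1 this is 15, so v decreases.
u converges to its nearest critical value 3 (a local min of the u-part); v converges to -2. The iterate converges to (3, -2).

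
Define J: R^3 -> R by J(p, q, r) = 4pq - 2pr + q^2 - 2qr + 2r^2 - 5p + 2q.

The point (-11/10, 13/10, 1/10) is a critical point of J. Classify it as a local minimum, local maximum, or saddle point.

The Hessian is constant: H = [[0, 4, -2], [4, 2, -2], [-2, -2, 4]].
Leading principal minors: Δ₁ = 0, Δ₂ = -16, Δ₃ = -40.
The minors fit neither the all-positive nor the alternating-sign pattern, so H is indefinite: a saddle point.

saddle point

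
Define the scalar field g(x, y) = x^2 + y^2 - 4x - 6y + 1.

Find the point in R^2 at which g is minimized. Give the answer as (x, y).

(2, 3)

g(x,y) separates as P(x) + Q(y) + 1, so its minimum is min P + min Q + 1.
P'(x) = 2x - 4 vanishes at x ∈ {2}; Q'(y) = 2y - 6 vanishes at y ∈ {3}.
Local minima of P (where P''>0): P(2)=-4. Local minima of Q: Q(3)=-9.
So the global minimum of g is P(2) + Q(3) + 1 = -4 − 9 + 1 = -12, attained at (2, 3).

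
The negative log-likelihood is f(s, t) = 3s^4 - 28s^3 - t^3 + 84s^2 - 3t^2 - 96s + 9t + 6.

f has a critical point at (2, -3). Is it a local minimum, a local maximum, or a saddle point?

The mixed partial ∂²f/∂s∂t is 0, so the Hessian at any point is diag(f_ss, f_tt) = diag(12(3s^2 - 14s + 14), -6(t + 1)).
At (2, -3): H = diag(-24, 12).
The eigenvalues have opposite signs, so H is indefinite: a saddle point.

saddle point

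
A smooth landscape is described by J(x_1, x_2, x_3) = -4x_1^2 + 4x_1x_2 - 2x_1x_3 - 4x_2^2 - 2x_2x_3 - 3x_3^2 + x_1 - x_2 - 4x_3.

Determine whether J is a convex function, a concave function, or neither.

J is quadratic, so its Hessian is the constant matrix H = [[-8, 4, -2], [4, -8, -2], [-2, -2, -6]].
Leading principal minors: -8, 48, -192.
Signs alternate −, +, − ⇒ H ≺ 0 ⇒ concave.

concave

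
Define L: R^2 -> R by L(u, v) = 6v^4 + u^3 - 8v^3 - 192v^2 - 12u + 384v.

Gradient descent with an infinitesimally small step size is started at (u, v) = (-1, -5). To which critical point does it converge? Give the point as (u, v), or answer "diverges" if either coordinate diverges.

L is separable, so gradient descent decouples: u follows -∂L/∂u, v follows -∂L/∂v.
∂L/∂u = 3(u - 2)(u + 2); at u=-1 this is -9, so u increases.
∂L/∂v = 24(v - 4)(v - 1)(v + 4); at v=-5 this is -1296, so v increases.
u converges to its nearest critical value 2 (a local min of the u-part); v converges to -4. The iterate converges to (2, -4).

(2, -4)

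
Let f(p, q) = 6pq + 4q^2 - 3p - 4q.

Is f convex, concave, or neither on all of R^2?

f is quadratic, so its Hessian is the constant matrix H = [[0, 6], [6, 8]].
det(H) = -36, tr(H) = 8.
det(H) < 0, so H is indefinite: neither convex nor concave.

neither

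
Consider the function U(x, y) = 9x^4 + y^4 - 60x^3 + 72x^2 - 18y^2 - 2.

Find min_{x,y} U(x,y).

U(x,y) separates as P(x) + Q(y) − 2, so its minimum is min P + min Q − 2.
P'(x) = 36x(x - 4)(x - 1) vanishes at x ∈ {0, 1, 4}; Q'(y) = 4y(y - 3)(y + 3) vanishes at y ∈ {-3, 0, 3}.
Local minima of P (where P''>0): P(0)=0, P(4)=-384. Local minima of Q: Q(-3)=-81, Q(3)=-81.
So the global minimum of U is P(4) + Q(-3) − 2 = -384 − 81 − 2 = -467, attained at (4, -3).

-467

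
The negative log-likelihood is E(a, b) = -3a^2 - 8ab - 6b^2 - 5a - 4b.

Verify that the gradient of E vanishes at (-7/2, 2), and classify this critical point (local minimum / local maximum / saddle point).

local maximum

∇E = (-6a - 8b - 5, -8a - 12b - 4); substituting (-7/2, 2) gives ∇E = (0, 0), so (-7/2, 2) is indeed a critical point.
The Hessian of E is constant: H = [[-6, -8], [-8, -12]].
det(H) = (-6)·(-12) − (-8)² = 8.
det(H) > 0 and tr(H) = -18 < 0, so H is negative definite and the point is a local maximum.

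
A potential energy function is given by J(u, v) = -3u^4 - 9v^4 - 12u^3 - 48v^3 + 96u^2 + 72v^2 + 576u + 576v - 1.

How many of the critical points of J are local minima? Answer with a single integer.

J separates as a function of u plus a function of v, so ∇J=0 decouples.
∂J/∂u = -12(u - 4)(u + 3)(u + 4) = 0 at u ∈ {-4, -3, 4}; ∂J/∂v = -36(v - 2)(v + 2)(v + 4) = 0 at v ∈ {-4, -2, 2}.
The Hessian is diagonal: diag(J_uu, J_vv). Second derivatives: J_uu(-4)=-96, J_uu(-3)=84, J_uu(4)=-672; J_vv(-4)=-432, J_vv(-2)=288, J_vv(2)=-864.
Local minima occur where both diagonal entries positive: (-3, -2). Count: 1.

1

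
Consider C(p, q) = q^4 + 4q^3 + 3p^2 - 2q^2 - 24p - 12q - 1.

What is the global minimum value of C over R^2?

C(p,q) separates as A(p) + B(q) − 1, so its minimum is min A + min B − 1.
A'(p) = 6p - 24 vanishes at p ∈ {4}; B'(q) = 4(q - 1)(q + 1)(q + 3) vanishes at q ∈ {-3, -1, 1}.
Local minima of A (where A''>0): A(4)=-48. Local minima of B: B(-3)=-9, B(1)=-9.
So the global minimum of C is A(4) + B(-3) − 1 = -48 − 9 − 1 = -58, attained at (4, -3).

-58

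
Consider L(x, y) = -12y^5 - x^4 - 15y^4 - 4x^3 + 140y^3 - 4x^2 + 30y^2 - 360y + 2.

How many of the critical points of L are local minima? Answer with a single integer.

L separates as a function of x plus a function of y, so ∇L=0 decouples.
∂L/∂x = -4x(x + 1)(x + 2) = 0 at x ∈ {-2, -1, 0}; ∂L/∂y = -60(y - 2)(y - 1)(y + 1)(y + 3) = 0 at y ∈ {-3, -1, 1, 2}.
The Hessian is diagonal: diag(L_xx, L_yy). Second derivatives: L_xx(-2)=-8, L_xx(-1)=4, L_xx(0)=-8; L_yy(-3)=2400, L_yy(-1)=-720, L_yy(1)=480, L_yy(2)=-900.
Local minima occur where both diagonal entries positive: (-1, -3), (-1, 1). Count: 2.

2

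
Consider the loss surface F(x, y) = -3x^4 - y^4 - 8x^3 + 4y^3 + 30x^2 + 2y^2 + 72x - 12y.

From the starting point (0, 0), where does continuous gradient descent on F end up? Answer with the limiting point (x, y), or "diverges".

F is separable, so gradient descent decouples: x follows -∂F/∂x, y follows -∂F/∂y.
∂F/∂x = -12(x - 2)(x + 1)(x + 3); at x=0 this is 72, so x decreases.
∂F/∂y = -4(y - 3)(y - 1)(y + 1); at y=0 this is -12, so y increases.
x converges to its nearest critical value -1 (a local min of the x-part); y converges to 1. The iterate converges to (-1, 1).

(-1, 1)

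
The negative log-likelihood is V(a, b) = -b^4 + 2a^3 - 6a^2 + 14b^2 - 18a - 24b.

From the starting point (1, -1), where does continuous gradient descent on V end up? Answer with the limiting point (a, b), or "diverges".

(3, 1)

V is separable, so gradient descent decouples: a follows -∂V/∂a, b follows -∂V/∂b.
∂V/∂a = 6(a - 3)(a + 1); at a=1 this is -24, so a increases.
∂V/∂b = -4(b - 2)(b - 1)(b + 3); at b=-1 this is -48, so b increases.
a converges to its nearest critical value 3 (a local min of the a-part); b converges to 1. The iterate converges to (3, 1).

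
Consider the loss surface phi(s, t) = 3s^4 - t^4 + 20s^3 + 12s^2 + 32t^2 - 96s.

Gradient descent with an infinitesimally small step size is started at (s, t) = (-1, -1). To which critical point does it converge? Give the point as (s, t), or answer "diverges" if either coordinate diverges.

phi is separable, so gradient descent decouples: s follows -∂phi/∂s, t follows -∂phi/∂t.
∂phi/∂s = 12(s - 1)(s + 2)(s + 4); at s=-1 this is -72, so s increases.
∂phi/∂t = -4t(t - 4)(t + 4); at t=-1 this is -60, so t increases.
s converges to its nearest critical value 1 (a local min of the s-part); t converges to 0. The iterate converges to (1, 0).

(1, 0)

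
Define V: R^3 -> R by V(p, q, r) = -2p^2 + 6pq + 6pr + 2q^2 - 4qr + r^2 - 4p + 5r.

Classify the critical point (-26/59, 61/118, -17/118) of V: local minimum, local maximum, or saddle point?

The Hessian is constant: H = [[-4, 6, 6], [6, 4, -4], [6, -4, 2]].
Leading principal minors: Δ₁ = -4, Δ₂ = -52, Δ₃ = -472.
The minors fit neither the all-positive nor the alternating-sign pattern, so H is indefinite: a saddle point.

saddle point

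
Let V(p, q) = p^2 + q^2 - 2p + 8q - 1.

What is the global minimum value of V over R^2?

V(p,q) separates as A(p) + B(q) − 1, so its minimum is min A + min B − 1.
A'(p) = 2p - 2 vanishes at p ∈ {1}; B'(q) = 2q + 8 vanishes at q ∈ {-4}.
Local minima of A (where A''>0): A(1)=-1. Local minima of B: B(-4)=-16.
So the global minimum of V is A(1) + B(-4) − 1 = -1 − 16 − 1 = -18, attained at (1, -4).

-18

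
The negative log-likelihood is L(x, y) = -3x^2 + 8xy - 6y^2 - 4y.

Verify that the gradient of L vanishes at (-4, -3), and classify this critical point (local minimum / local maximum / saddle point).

local maximum

∇L = (-6x + 8y, 8x - 12y - 4); substituting (-4, -3) gives ∇L = (0, 0), so (-4, -3) is indeed a critical point.
The Hessian of L is constant: H = [[-6, 8], [8, -12]].
det(H) = (-6)·(-12) − 8² = 8.
det(H) > 0 and tr(H) = -18 < 0, so H is negative definite and the point is a local maximum.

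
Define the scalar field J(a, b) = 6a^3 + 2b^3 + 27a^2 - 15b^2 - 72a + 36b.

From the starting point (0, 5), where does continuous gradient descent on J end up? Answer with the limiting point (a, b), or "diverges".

J is separable, so gradient descent decouples: a follows -∂J/∂a, b follows -∂J/∂b.
∂J/∂a = 18(a - 1)(a + 4); at a=0 this is -72, so a increases.
∂J/∂b = 6(b - 3)(b - 2); at b=5 this is 36, so b decreases.
a converges to its nearest critical value 1 (a local min of the a-part); b converges to 3. The iterate converges to (1, 3).

(1, 3)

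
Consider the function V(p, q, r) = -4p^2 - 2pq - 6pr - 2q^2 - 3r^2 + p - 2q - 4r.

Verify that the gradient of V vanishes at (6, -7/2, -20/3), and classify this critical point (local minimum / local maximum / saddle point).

∇V = (-8p - 2q - 6r + 1, -2p - 4q - 2, -6p - 6r - 4); substituting (6, -7/2, -20/3) gives ∇V = (0, 0, 0), so (6, -7/2, -20/3) is indeed a critical point.
The Hessian is constant: H = [[-8, -2, -6], [-2, -4, 0], [-6, 0, -6]].
Leading principal minors: Δ₁ = -8, Δ₂ = 28, Δ₃ = -24.
The minors alternate sign starting negative (−, +, −), so H is negative definite: a local maximum.

local maximum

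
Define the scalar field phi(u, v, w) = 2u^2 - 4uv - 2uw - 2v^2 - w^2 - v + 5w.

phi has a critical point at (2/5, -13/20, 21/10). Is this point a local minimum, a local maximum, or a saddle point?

saddle point

The Hessian is constant: H = [[4, -4, -2], [-4, -4, 0], [-2, 0, -2]].
Leading principal minors: Δ₁ = 4, Δ₂ = -32, Δ₃ = 80.
The minors fit neither the all-positive nor the alternating-sign pattern, so H is indefinite: a saddle point.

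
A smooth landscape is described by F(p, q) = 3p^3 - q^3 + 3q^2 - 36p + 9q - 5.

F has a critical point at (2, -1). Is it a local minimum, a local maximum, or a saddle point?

The mixed partial ∂²F/∂p∂q is 0, so the Hessian at any point is diag(F_pp, F_qq) = diag(18p, 6(-q + 1)).
At (2, -1): H = diag(36, 12).
Both eigenvalues are positive, so H is positive definite: a local minimum.

local minimum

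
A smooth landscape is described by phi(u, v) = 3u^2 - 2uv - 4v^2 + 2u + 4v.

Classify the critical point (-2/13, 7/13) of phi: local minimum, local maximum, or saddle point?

The Hessian of phi is constant: H = [[6, -2], [-2, -8]].
det(H) = 6·(-8) − (-2)² = -52.
Since det(H) < 0, H is indefinite and the critical point is a saddle point.

saddle point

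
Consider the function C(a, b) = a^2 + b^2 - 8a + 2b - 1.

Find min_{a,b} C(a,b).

-18

C(a,b) separates as P(a) + Q(b) − 1, so its minimum is min P + min Q − 1.
P'(a) = 2a - 8 vanishes at a ∈ {4}; Q'(b) = 2b + 2 vanishes at b ∈ {-1}.
Local minima of P (where P''>0): P(4)=-16. Local minima of Q: Q(-1)=-1.
So the global minimum of C is P(4) + Q(-1) − 1 = -16 − 1 − 1 = -18, attained at (4, -1).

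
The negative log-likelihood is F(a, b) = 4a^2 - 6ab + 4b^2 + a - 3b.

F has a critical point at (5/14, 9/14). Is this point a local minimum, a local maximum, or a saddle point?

The Hessian of F is constant: H = [[8, -6], [-6, 8]].
det(H) = 8·8 − (-6)² = 28.
det(H) > 0 and tr(H) = 16 > 0, so H is positive definite and the point is a local minimum.

local minimum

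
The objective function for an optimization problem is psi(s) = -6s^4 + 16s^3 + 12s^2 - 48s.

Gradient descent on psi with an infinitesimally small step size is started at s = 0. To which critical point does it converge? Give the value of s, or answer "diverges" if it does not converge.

psi'(s) = -24(s - 2)(s - 1)(s + 1), so psi'(0) = -48.
Gradient descent moves in the -psi' direction, i.e. s is increasing.
The nearest critical point in that direction is s = 1, where psi'' = 48 > 0 (a local minimum). The iterate converges there.

1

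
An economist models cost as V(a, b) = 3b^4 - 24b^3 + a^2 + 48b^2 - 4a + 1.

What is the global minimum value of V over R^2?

-3

V(a,b) separates as P(a) + Q(b) + 1, so its minimum is min P + min Q + 1.
P'(a) = 2a - 4 vanishes at a ∈ {2}; Q'(b) = 12b(b - 4)(b - 2) vanishes at b ∈ {0, 2, 4}.
Local minima of P (where P''>0): P(2)=-4. Local minima of Q: Q(0)=0, Q(4)=0.
So the global minimum of V is P(2) + Q(0) + 1 = -4 + 0 + 1 = -3, attained at (2, 0).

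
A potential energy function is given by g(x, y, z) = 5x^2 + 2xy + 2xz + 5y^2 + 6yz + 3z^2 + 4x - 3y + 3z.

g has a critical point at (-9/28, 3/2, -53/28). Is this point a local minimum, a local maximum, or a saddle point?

The Hessian is constant: H = [[10, 2, 2], [2, 10, 6], [2, 6, 6]].
Leading principal minors: Δ₁ = 10, Δ₂ = 96, Δ₃ = 224.
All leading minors are positive, so H is positive definite: a local minimum.

local minimum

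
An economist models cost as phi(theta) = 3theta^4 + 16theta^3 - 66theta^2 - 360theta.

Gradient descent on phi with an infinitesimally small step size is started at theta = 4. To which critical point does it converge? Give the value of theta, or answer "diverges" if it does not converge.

phi'(theta) = 12(theta - 3)(theta + 2)(theta + 5), so phi'(4) = 648.
Gradient descent moves in the -phi' direction, i.e. theta is decreasing.
The nearest critical point in that direction is theta = 3, where phi'' = 480 > 0 (a local minimum). The iterate converges there.

3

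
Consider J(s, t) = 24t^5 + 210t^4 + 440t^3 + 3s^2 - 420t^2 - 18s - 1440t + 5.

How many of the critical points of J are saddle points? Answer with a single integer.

2

J separates as a function of s plus a function of t, so ∇J=0 decouples.
∂J/∂s = 6(s - 3) = 0 at s ∈ {3}; ∂J/∂t = 120(t - 1)(t + 1)(t + 3)(t + 4) = 0 at t ∈ {-4, -3, -1, 1}.
The Hessian is diagonal: diag(J_ss, J_tt). Second derivatives: J_ss(3)=6; J_tt(-4)=-1800, J_tt(-3)=960, J_tt(-1)=-1440, J_tt(1)=4800.
Saddle points occur where the two diagonal entries have opposite signs: (3, -4), (3, -1). Count: 2.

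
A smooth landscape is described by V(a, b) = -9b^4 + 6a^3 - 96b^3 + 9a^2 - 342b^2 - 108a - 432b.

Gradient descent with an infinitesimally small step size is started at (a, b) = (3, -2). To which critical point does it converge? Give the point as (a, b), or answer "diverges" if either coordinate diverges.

V is separable, so gradient descent decouples: a follows -∂V/∂a, b follows -∂V/∂b.
∂V/∂a = 18(a - 2)(a + 3); at a=3 this is 108, so a decreases.
∂V/∂b = -36(b + 1)(b + 3)(b + 4); at b=-2 this is 72, so b decreases.
a converges to its nearest critical value 2 (a local min of the a-part); b converges to -3. The iterate converges to (2, -3).

(2, -3)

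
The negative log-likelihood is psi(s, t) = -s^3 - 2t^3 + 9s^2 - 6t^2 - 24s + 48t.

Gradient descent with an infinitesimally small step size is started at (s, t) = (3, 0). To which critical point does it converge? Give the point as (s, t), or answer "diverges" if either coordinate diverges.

psi is separable, so gradient descent decouples: s follows -∂psi/∂s, t follows -∂psi/∂t.
∂psi/∂s = -3(s - 4)(s - 2); at s=3 this is 3, so s decreases.
∂psi/∂t = -6(t - 2)(t + 4); at t=0 this is 48, so t decreases.
s converges to its nearest critical value 2 (a local min of the s-part); t converges to -4. The iterate converges to (2, -4).

(2, -4)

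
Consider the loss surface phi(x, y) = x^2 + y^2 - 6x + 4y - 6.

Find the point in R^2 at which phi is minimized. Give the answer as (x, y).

phi(x,y) separates as P(x) + Q(y) − 6, so its minimum is min P + min Q − 6.
P'(x) = 2x - 6 vanishes at x ∈ {3}; Q'(y) = 2y + 4 vanishes at y ∈ {-2}.
Local minima of P (where P''>0): P(3)=-9. Local minima of Q: Q(-2)=-4.
So the global minimum of phi is P(3) + Q(-2) − 6 = -9 − 4 − 6 = -19, attained at (3, -2).

(3, -2)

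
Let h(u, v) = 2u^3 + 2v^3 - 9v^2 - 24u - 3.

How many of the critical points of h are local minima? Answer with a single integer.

h separates as a function of u plus a function of v, so ∇h=0 decouples.
∂h/∂u = 6(u - 2)(u + 2) = 0 at u ∈ {-2, 2}; ∂h/∂v = 6v(v - 3) = 0 at v ∈ {0, 3}.
The Hessian is diagonal: diag(h_uu, h_vv). Second derivatives: h_uu(-2)=-24, h_uu(2)=24; h_vv(0)=-18, h_vv(3)=18.
Local minima occur where both diagonal entries positive: (2, 3). Count: 1.

1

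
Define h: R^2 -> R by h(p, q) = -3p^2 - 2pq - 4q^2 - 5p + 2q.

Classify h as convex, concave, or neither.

h is quadratic, so its Hessian is the constant matrix H = [[-6, -2], [-2, -8]].
det(H) = 44, tr(H) = -14.
det(H) > 0 and tr(H) < 0, so H is negative definite everywhere: concave.

concave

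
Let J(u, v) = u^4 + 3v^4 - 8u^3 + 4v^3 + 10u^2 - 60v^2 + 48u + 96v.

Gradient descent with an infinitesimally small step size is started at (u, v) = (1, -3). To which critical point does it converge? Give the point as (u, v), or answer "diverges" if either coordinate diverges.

J is separable, so gradient descent decouples: u follows -∂J/∂u, v follows -∂J/∂v.
∂J/∂u = 4(u - 4)(u - 3)(u + 1); at u=1 this is 48, so u decreases.
∂J/∂v = 12(v - 2)(v - 1)(v + 4); at v=-3 this is 240, so v decreases.
u converges to its nearest critical value -1 (a local min of the u-part); v converges to -4. The iterate converges to (-1, -4).

(-1, -4)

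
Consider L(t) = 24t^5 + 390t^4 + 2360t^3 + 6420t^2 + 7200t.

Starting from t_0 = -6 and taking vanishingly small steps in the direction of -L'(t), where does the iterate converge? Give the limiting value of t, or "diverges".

diverges

L'(t) = 120(t + 1)(t + 3)(t + 4)(t + 5), so L'(-6) = 3600.
Gradient descent moves in the -L' direction, i.e. t is decreasing.
There is no critical point below t=-6, and L' keeps the same sign, so the iterate runs off to −∞.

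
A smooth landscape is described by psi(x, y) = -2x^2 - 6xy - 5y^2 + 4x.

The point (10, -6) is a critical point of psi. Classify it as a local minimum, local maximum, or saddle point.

local maximum

The Hessian of psi is constant: H = [[-4, -6], [-6, -10]].
det(H) = (-4)·(-10) − (-6)² = 4.
det(H) > 0 and tr(H) = -14 < 0, so H is negative definite and the point is a local maximum.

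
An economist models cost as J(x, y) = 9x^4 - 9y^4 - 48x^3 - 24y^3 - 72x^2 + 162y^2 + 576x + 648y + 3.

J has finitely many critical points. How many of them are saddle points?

5

J separates as a function of x plus a function of y, so ∇J=0 decouples.
∂J/∂x = 36(x - 4)(x - 2)(x + 2) = 0 at x ∈ {-2, 2, 4}; ∂J/∂y = -36(y - 3)(y + 2)(y + 3) = 0 at y ∈ {-3, -2, 3}.
The Hessian is diagonal: diag(J_xx, J_yy). Second derivatives: J_xx(-2)=864, J_xx(2)=-288, J_xx(4)=432; J_yy(-3)=-216, J_yy(-2)=180, J_yy(3)=-1080.
Saddle points occur where the two diagonal entries have opposite signs: (-2, -3), (-2, 3), (2, -2), (4, -3), (4, 3). Count: 5.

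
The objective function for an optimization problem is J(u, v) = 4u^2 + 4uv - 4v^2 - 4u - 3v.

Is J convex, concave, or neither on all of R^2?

neither

J is quadratic, so its Hessian is the constant matrix H = [[8, 4], [4, -8]].
det(H) = -80, tr(H) = 0.
det(H) < 0, so H is indefinite: neither convex nor concave.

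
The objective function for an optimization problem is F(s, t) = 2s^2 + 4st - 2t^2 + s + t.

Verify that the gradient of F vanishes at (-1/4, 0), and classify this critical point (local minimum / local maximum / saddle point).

saddle point

∇F = (4s + 4t + 1, 4s - 4t + 1); substituting (-1/4, 0) gives ∇F = (0, 0), so (-1/4, 0) is indeed a critical point.
The Hessian of F is constant: H = [[4, 4], [4, -4]].
det(H) = 4·(-4) − 4² = -32.
Since det(H) < 0, H is indefinite and the critical point is a saddle point.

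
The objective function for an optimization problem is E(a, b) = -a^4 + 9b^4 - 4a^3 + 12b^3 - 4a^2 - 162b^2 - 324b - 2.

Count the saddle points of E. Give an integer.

E separates as a function of a plus a function of b, so ∇E=0 decouples.
∂E/∂a = -4a(a + 1)(a + 2) = 0 at a ∈ {-2, -1, 0}; ∂E/∂b = 36(b - 3)(b + 1)(b + 3) = 0 at b ∈ {-3, -1, 3}.
The Hessian is diagonal: diag(E_aa, E_bb). Second derivatives: E_aa(-2)=-8, E_aa(-1)=4, E_aa(0)=-8; E_bb(-3)=432, E_bb(-1)=-288, E_bb(3)=864.
Saddle points occur where the two diagonal entries have opposite signs: (-2, -3), (-2, 3), (-1, -1), (0, -3), (0, 3). Count: 5.

5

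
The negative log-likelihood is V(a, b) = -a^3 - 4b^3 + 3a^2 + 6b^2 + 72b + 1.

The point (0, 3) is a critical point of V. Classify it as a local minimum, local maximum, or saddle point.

saddle point

The mixed partial ∂²V/∂a∂b is 0, so the Hessian at any point is diag(V_aa, V_bb) = diag(6(-a + 1), 12(-2b + 1)).
At (0, 3): H = diag(6, -60).
The eigenvalues have opposite signs, so H is indefinite: a saddle point.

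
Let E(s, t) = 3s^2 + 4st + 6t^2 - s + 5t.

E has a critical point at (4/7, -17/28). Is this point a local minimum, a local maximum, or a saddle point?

The Hessian of E is constant: H = [[6, 4], [4, 12]].
det(H) = 6·12 − 4² = 56.
det(H) > 0 and tr(H) = 18 > 0, so H is positive definite and the point is a local minimum.

local minimum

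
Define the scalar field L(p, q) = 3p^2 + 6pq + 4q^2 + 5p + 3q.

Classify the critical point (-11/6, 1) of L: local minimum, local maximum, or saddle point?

local minimum

The Hessian of L is constant: H = [[6, 6], [6, 8]].
det(H) = 6·8 − 6² = 12.
det(H) > 0 and tr(H) = 14 > 0, so H is positive definite and the point is a local minimum.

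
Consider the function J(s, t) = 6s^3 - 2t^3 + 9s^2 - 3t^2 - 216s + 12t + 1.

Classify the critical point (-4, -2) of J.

saddle point

The mixed partial ∂²J/∂s∂t is 0, so the Hessian at any point is diag(J_ss, J_tt) = diag(18(2s + 1), -6(2t + 1)).
At (-4, -2): H = diag(-126, 18).
The eigenvalues have opposite signs, so H is indefinite: a saddle point.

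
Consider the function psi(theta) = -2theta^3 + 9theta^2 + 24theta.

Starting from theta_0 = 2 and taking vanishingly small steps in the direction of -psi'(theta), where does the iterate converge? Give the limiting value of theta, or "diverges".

-1

psi'(theta) = -6(theta - 4)(theta + 1), so psi'(2) = 36.
Gradient descent moves in the -psi' direction, i.e. theta is decreasing.
The nearest critical point in that direction is theta = -1, where psi'' = 30 > 0 (a local minimum). The iterate converges there.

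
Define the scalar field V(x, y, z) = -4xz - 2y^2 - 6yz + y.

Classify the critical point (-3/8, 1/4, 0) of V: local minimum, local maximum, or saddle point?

saddle point

The Hessian is constant: H = [[0, 0, -4], [0, -4, -6], [-4, -6, 0]].
Leading principal minors: Δ₁ = 0, Δ₂ = 0, Δ₃ = 64.
The minors fit neither the all-positive nor the alternating-sign pattern, so H is indefinite: a saddle point.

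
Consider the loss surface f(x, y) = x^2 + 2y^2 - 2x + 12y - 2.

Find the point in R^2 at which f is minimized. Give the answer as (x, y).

(1, -3)

f(x,y) separates as P(x) + Q(y) − 2, so its minimum is min P + min Q − 2.
P'(x) = 2x - 2 vanishes at x ∈ {1}; Q'(y) = 4y + 12 vanishes at y ∈ {-3}.
Local minima of P (where P''>0): P(1)=-1. Local minima of Q: Q(-3)=-18.
So the global minimum of f is P(1) + Q(-3) − 2 = -1 − 18 − 2 = -21, attained at (1, -3).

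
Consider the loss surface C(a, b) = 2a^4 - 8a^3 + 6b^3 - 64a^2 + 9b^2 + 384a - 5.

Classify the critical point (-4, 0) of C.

The mixed partial ∂²C/∂a∂b is 0, so the Hessian at any point is diag(C_aa, C_bb) = diag(8(3a^2 - 6a - 16), 18(2b + 1)).
At (-4, 0): H = diag(448, 18).
Both eigenvalues are positive, so H is positive definite: a local minimum.

local minimum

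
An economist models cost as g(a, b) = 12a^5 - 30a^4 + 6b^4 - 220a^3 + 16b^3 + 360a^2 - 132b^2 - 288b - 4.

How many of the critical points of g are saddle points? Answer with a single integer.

6

g separates as a function of a plus a function of b, so ∇g=0 decouples.
∂g/∂a = 60a(a - 4)(a - 1)(a + 3) = 0 at a ∈ {-3, 0, 1, 4}; ∂g/∂b = 24(b - 3)(b + 1)(b + 4) = 0 at b ∈ {-4, -1, 3}.
The Hessian is diagonal: diag(g_aa, g_bb). Second derivatives: g_aa(-3)=-5040, g_aa(0)=720, g_aa(1)=-720, g_aa(4)=5040; g_bb(-4)=504, g_bb(-1)=-288, g_bb(3)=672.
Saddle points occur where the two diagonal entries have opposite signs: (-3, -4), (-3, 3), (0, -1), (1, -4), (1, 3), (4, -1). Count: 6.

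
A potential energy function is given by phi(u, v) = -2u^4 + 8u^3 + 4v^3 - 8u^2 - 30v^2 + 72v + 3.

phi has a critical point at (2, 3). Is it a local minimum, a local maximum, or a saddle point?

saddle point

The mixed partial ∂²phi/∂u∂v is 0, so the Hessian at any point is diag(phi_uu, phi_vv) = diag(8(-3u^2 + 6u - 2), 12(2v - 5)).
At (2, 3): H = diag(-16, 12).
The eigenvalues have opposite signs, so H is indefinite: a saddle point.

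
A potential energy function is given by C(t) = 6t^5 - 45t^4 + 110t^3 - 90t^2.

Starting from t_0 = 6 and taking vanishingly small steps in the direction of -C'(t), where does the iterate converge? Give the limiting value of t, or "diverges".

C'(t) = 30t(t - 3)(t - 2)(t - 1), so C'(6) = 10800.
Gradient descent moves in the -C' direction, i.e. t is decreasing.
The nearest critical point in that direction is t = 3, where C'' = 180 > 0 (a local minimum). The iterate converges there.

3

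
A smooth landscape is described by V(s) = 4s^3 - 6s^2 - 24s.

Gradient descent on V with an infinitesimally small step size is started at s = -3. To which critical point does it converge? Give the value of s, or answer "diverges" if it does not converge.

V'(s) = 12(s - 2)(s + 1), so V'(-3) = 120.
Gradient descent moves in the -V' direction, i.e. s is decreasing.
There is no critical point below s=-3, and V' keeps the same sign, so the iterate runs off to −∞.

diverges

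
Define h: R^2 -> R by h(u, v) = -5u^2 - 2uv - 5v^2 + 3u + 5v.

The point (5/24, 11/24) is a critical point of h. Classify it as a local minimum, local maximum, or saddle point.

local maximum

The Hessian of h is constant: H = [[-10, -2], [-2, -10]].
det(H) = (-10)·(-10) − (-2)² = 96.
det(H) > 0 and tr(H) = -20 < 0, so H is negative definite and the point is a local maximum.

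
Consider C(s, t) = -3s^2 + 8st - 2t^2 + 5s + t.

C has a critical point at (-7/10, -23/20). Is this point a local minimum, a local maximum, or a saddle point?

saddle point

The Hessian of C is constant: H = [[-6, 8], [8, -4]].
det(H) = (-6)·(-4) − 8² = -40.
Since det(H) < 0, H is indefinite and the critical point is a saddle point.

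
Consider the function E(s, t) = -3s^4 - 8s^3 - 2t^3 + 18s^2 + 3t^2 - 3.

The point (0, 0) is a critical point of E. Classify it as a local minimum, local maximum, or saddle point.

local minimum

The mixed partial ∂²E/∂s∂t is 0, so the Hessian at any point is diag(E_ss, E_tt) = diag(12(-3s^2 - 4s + 3), 6(-2t + 1)).
At (0, 0): H = diag(36, 6).
Both eigenvalues are positive, so H is positive definite: a local minimum.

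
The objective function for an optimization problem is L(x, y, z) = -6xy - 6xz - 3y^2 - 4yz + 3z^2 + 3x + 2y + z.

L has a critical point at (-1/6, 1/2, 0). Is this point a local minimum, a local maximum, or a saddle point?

The Hessian is constant: H = [[0, -6, -6], [-6, -6, -4], [-6, -4, 6]].
Leading principal minors: Δ₁ = 0, Δ₂ = -36, Δ₃ = -288.
The minors fit neither the all-positive nor the alternating-sign pattern, so H is indefinite: a saddle point.

saddle point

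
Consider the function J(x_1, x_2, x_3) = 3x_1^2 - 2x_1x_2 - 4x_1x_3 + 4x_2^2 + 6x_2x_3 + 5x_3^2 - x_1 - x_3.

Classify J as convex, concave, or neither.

convex

J is quadratic, so its Hessian is the constant matrix H = [[6, -2, -4], [-2, 8, 6], [-4, 6, 10]].
Leading principal minors: 6, 44, 192.
All positive ⇒ H ≻ 0 ⇒ convex.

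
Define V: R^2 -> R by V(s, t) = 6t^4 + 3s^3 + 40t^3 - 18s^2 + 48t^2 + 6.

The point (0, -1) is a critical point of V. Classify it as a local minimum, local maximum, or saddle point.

The mixed partial ∂²V/∂s∂t is 0, so the Hessian at any point is diag(V_ss, V_tt) = diag(18(s - 2), 24(3t^2 + 10t + 4)).
At (0, -1): H = diag(-36, -72).
Both eigenvalues are negative, so H is negative definite: a local maximum.

local maximum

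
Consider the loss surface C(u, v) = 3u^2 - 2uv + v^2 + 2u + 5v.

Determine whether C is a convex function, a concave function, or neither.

C is quadratic, so its Hessian is the constant matrix H = [[6, -2], [-2, 2]].
det(H) = 8, tr(H) = 8.
det(H) > 0 and tr(H) > 0, so H is positive definite everywhere: convex.

convex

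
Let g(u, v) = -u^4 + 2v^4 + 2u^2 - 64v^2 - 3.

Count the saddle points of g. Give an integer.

5

g separates as a function of u plus a function of v, so ∇g=0 decouples.
∂g/∂u = -4u(u - 1)(u + 1) = 0 at u ∈ {-1, 0, 1}; ∂g/∂v = 8v(v - 4)(v + 4) = 0 at v ∈ {-4, 0, 4}.
The Hessian is diagonal: diag(g_uu, g_vv). Second derivatives: g_uu(-1)=-8, g_uu(0)=4, g_uu(1)=-8; g_vv(-4)=256, g_vv(0)=-128, g_vv(4)=256.
Saddle points occur where the two diagonal entries have opposite signs: (-1, -4), (-1, 4), (0, 0), (1, -4), (1, 4). Count: 5.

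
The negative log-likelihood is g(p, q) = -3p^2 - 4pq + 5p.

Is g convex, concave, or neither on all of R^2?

neither

g is quadratic, so its Hessian is the constant matrix H = [[-6, -4], [-4, 0]].
det(H) = -16, tr(H) = -6.
det(H) < 0, so H is indefinite: neither convex nor concave.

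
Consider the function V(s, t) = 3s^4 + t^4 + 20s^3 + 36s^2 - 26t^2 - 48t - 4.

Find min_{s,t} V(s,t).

V(s,t) separates as P(s) + Q(t) − 4, so its minimum is min P + min Q − 4.
P'(s) = 12s(s + 2)(s + 3) vanishes at s ∈ {-3, -2, 0}; Q'(t) = 4(t - 4)(t + 1)(t + 3) vanishes at t ∈ {-3, -1, 4}.
Local minima of P (where P''>0): P(-3)=27, P(0)=0. Local minima of Q: Q(-3)=-9, Q(4)=-352.
So the global minimum of V is P(0) + Q(4) − 4 = 0 − 352 − 4 = -356, attained at (0, 4).

-356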